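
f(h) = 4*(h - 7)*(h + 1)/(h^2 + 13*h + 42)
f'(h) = 4*(-2*h - 13)*(h - 7)*(h + 1)/(h^2 + 13*h + 42)^2 + 4*(h - 7)/(h^2 + 13*h + 42) + 4*(h + 1)/(h^2 + 13*h + 42)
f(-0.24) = -0.57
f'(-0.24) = -0.48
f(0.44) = -0.79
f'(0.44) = -0.20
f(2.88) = -0.73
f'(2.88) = 0.14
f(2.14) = -0.82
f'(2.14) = 0.10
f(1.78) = -0.85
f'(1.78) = 0.06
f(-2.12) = 2.16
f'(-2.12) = -3.16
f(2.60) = -0.77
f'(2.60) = 0.13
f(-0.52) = -0.41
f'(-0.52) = -0.66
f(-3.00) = 6.67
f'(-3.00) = -7.89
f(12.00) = 0.76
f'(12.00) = 0.13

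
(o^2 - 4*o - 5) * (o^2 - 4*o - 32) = o^4 - 8*o^3 - 21*o^2 + 148*o + 160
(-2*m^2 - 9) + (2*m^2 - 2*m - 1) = -2*m - 10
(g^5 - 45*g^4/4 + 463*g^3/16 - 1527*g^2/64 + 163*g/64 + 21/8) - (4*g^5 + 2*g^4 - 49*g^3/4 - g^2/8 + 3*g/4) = -3*g^5 - 53*g^4/4 + 659*g^3/16 - 1519*g^2/64 + 115*g/64 + 21/8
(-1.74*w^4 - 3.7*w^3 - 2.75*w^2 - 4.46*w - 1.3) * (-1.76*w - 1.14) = 3.0624*w^5 + 8.4956*w^4 + 9.058*w^3 + 10.9846*w^2 + 7.3724*w + 1.482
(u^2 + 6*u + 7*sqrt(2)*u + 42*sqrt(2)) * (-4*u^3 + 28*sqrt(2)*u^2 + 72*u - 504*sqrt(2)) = -4*u^5 - 24*u^4 + 464*u^3 + 2784*u^2 - 7056*u - 42336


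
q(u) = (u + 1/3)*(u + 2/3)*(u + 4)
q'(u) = (u + 1/3)*(u + 2/3) + (u + 1/3)*(u + 4) + (u + 2/3)*(u + 4) = 3*u^2 + 10*u + 38/9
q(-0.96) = 0.56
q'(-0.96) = -2.61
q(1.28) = 16.58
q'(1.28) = 21.94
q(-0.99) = 0.64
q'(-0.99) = -2.74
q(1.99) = 36.97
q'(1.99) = 36.00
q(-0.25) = 0.13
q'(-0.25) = 1.91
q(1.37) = 18.63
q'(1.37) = 23.55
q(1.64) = 25.67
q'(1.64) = 28.69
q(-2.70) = 6.26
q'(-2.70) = -0.91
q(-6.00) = -60.44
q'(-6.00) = 52.22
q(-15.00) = -2312.44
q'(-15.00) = 529.22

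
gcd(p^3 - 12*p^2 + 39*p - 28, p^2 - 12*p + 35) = p - 7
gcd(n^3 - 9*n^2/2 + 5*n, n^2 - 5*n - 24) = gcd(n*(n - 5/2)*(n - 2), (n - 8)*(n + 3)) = 1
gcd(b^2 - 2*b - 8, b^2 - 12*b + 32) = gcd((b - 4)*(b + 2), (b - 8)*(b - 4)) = b - 4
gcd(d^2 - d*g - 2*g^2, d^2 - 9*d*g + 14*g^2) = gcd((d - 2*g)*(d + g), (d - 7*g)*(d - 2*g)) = d - 2*g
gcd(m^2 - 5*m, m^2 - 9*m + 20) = m - 5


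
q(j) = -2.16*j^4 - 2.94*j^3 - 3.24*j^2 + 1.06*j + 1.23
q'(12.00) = -16276.70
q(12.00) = -50322.69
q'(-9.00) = 5643.52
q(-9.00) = -12299.25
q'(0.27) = -1.50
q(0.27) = 1.21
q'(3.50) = -500.10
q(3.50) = -484.94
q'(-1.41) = 16.88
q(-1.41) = -7.00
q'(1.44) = -52.36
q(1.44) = -22.03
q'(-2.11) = 56.63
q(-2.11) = -30.63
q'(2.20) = -147.88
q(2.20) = -94.02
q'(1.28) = -39.80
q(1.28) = -14.69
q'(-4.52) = 648.02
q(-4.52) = -699.85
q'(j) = -8.64*j^3 - 8.82*j^2 - 6.48*j + 1.06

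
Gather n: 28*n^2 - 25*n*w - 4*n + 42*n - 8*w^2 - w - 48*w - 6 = 28*n^2 + n*(38 - 25*w) - 8*w^2 - 49*w - 6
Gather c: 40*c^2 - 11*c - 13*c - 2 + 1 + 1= 40*c^2 - 24*c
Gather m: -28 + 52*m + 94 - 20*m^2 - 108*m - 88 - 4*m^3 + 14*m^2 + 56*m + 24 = -4*m^3 - 6*m^2 + 2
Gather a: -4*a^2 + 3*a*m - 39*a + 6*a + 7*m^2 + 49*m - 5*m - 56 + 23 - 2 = -4*a^2 + a*(3*m - 33) + 7*m^2 + 44*m - 35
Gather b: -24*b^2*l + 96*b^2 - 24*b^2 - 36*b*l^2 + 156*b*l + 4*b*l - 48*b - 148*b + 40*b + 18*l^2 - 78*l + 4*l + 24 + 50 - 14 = b^2*(72 - 24*l) + b*(-36*l^2 + 160*l - 156) + 18*l^2 - 74*l + 60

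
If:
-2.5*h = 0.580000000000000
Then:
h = -0.23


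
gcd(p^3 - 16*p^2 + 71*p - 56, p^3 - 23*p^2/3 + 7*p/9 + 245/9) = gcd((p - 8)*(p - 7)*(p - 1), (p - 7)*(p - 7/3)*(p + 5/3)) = p - 7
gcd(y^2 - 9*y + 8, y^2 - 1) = y - 1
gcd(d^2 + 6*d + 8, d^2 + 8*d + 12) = d + 2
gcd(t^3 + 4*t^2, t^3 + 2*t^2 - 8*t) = t^2 + 4*t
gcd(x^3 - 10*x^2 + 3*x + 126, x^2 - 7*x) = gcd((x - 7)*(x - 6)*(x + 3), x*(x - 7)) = x - 7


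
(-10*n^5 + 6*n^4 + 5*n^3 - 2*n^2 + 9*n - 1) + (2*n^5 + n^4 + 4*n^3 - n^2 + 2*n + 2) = -8*n^5 + 7*n^4 + 9*n^3 - 3*n^2 + 11*n + 1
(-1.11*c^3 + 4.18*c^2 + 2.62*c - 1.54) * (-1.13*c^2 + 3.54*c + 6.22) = 1.2543*c^5 - 8.6528*c^4 + 4.9324*c^3 + 37.0146*c^2 + 10.8448*c - 9.5788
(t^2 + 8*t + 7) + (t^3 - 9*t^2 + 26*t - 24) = t^3 - 8*t^2 + 34*t - 17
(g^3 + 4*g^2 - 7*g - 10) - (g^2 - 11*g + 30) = g^3 + 3*g^2 + 4*g - 40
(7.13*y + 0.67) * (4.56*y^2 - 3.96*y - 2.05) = 32.5128*y^3 - 25.1796*y^2 - 17.2697*y - 1.3735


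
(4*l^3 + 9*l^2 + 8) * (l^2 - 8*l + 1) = 4*l^5 - 23*l^4 - 68*l^3 + 17*l^2 - 64*l + 8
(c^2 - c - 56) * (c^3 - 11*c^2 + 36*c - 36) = c^5 - 12*c^4 - 9*c^3 + 544*c^2 - 1980*c + 2016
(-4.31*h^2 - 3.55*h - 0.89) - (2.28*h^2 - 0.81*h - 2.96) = -6.59*h^2 - 2.74*h + 2.07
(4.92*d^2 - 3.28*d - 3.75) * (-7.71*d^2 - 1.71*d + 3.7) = -37.9332*d^4 + 16.8756*d^3 + 52.7253*d^2 - 5.7235*d - 13.875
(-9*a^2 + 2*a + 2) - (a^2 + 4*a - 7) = -10*a^2 - 2*a + 9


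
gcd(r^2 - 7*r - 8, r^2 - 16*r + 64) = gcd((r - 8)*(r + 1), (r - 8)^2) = r - 8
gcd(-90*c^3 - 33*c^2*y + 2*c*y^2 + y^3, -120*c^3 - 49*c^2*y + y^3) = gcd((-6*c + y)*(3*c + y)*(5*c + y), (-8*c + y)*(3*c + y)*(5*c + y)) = 15*c^2 + 8*c*y + y^2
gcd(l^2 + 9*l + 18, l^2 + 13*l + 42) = l + 6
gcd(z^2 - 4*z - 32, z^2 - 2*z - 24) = z + 4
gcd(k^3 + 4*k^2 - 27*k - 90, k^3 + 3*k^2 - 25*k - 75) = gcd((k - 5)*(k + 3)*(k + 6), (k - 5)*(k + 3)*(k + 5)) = k^2 - 2*k - 15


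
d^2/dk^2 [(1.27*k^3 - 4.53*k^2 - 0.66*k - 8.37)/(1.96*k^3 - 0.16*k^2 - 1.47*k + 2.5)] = (-34.008352*k^6 + 6.74200799999999*k^5 - 537.595464*k^4 + 357.553934*k^3 + 143.340732*k^2 + 280.307256*k - 104.345466)/(7.529536*k^9 - 1.843968*k^8 - 16.790928*k^7 + 31.573856*k^6 + 7.889196*k^5 - 44.063232*k^4 + 37.101477*k^3 + 13.20675*k^2 - 27.5625*k + 15.625)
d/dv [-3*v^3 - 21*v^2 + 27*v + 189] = -9*v^2 - 42*v + 27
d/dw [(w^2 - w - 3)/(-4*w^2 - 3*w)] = (-7*w^2 - 24*w - 9)/(w^2*(16*w^2 + 24*w + 9))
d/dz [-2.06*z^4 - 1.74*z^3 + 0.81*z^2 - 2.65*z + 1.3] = -8.24*z^3 - 5.22*z^2 + 1.62*z - 2.65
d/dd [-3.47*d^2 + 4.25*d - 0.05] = 4.25 - 6.94*d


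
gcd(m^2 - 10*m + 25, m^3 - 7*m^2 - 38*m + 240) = m - 5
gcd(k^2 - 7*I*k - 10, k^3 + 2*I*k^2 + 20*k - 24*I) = k - 2*I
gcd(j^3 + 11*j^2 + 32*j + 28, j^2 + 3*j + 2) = j + 2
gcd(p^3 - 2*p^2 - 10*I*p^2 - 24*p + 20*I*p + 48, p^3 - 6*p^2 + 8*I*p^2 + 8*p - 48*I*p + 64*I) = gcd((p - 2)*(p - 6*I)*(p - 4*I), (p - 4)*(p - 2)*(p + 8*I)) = p - 2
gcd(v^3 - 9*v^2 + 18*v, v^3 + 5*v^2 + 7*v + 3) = 1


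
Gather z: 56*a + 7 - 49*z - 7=56*a - 49*z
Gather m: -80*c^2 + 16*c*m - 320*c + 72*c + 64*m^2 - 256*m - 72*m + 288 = -80*c^2 - 248*c + 64*m^2 + m*(16*c - 328) + 288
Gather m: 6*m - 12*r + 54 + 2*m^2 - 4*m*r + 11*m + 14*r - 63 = 2*m^2 + m*(17 - 4*r) + 2*r - 9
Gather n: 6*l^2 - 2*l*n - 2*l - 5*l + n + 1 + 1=6*l^2 - 7*l + n*(1 - 2*l) + 2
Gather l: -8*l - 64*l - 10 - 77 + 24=-72*l - 63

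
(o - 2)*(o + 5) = o^2 + 3*o - 10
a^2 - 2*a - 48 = (a - 8)*(a + 6)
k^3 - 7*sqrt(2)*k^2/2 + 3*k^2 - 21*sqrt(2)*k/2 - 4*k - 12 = (k + 3)*(k - 4*sqrt(2))*(k + sqrt(2)/2)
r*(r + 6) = r^2 + 6*r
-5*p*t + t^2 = t*(-5*p + t)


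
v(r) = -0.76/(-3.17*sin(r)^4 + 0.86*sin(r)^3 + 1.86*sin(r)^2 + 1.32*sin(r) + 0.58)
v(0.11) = -1.02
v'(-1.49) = 0.09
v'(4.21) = -1.23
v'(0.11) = 2.35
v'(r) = -0.76*(12.68*sin(r)^3*cos(r) - 2.58*sin(r)^2*cos(r) - 3.72*sin(r)*cos(r) - 1.32*cos(r))/(-3.17*sin(r)^4 + 0.86*sin(r)^3 + 1.86*sin(r)^2 + 1.32*sin(r) + 0.58)^2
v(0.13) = -0.97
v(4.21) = 0.48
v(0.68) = -0.41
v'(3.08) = -2.64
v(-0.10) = -1.63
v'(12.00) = 9635.91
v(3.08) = -1.14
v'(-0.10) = 3.44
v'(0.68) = 0.26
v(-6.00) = -0.70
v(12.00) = -65.45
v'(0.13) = 2.23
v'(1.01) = -0.15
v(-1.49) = 0.26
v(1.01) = -0.40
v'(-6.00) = 1.39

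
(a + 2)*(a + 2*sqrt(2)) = a^2 + 2*a + 2*sqrt(2)*a + 4*sqrt(2)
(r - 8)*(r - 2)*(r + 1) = r^3 - 9*r^2 + 6*r + 16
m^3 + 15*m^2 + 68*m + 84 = (m + 2)*(m + 6)*(m + 7)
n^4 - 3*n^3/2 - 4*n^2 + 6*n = n*(n - 2)*(n - 3/2)*(n + 2)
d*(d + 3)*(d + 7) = d^3 + 10*d^2 + 21*d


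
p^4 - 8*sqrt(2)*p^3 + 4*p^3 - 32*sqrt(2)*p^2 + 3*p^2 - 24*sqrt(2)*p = p*(p + 1)*(p + 3)*(p - 8*sqrt(2))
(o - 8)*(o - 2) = o^2 - 10*o + 16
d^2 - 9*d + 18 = (d - 6)*(d - 3)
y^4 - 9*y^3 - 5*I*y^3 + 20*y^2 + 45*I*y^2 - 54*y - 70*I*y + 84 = (y - 7)*(y - 2)*(y - 6*I)*(y + I)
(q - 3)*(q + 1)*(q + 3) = q^3 + q^2 - 9*q - 9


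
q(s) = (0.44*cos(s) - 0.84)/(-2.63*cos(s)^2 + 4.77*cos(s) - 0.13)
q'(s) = (-5.26*sin(s)*cos(s) + 4.77*sin(s))*(0.44*cos(s) - 0.84)/(-2.63*cos(s)^2 + 4.77*cos(s) - 0.13)^2 - 0.44*sin(s)/(-2.63*cos(s)^2 + 4.77*cos(s) - 0.13) = (-1.1572*cos(s)^2 + 4.4184*cos(s) - 3.9496)*sin(s)/(6.9169*cos(s)^4 - 25.0902*cos(s)^3 + 23.4367*cos(s)^2 - 1.2402*cos(s) + 0.0169)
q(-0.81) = -0.28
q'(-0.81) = 0.29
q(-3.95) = 0.24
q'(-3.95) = -0.25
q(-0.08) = -0.20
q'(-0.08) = 0.01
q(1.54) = -57.47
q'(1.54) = -18434.31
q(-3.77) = 0.21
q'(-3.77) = -0.15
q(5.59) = -0.25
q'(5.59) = 0.20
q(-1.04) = -0.38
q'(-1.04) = 0.67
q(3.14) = 0.17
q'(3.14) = -0.00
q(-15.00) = 0.22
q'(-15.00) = 0.19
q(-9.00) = 0.19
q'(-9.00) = 0.08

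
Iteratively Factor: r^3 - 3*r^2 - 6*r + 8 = (r + 2)*(r^2 - 5*r + 4) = (r - 1)*(r + 2)*(r - 4)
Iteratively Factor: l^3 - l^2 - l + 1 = (l + 1)*(l^2 - 2*l + 1) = (l - 1)*(l + 1)*(l - 1)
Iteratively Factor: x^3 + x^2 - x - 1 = (x + 1)*(x^2 - 1) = (x + 1)^2*(x - 1)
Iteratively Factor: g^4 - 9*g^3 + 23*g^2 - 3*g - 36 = (g + 1)*(g^3 - 10*g^2 + 33*g - 36) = (g - 3)*(g + 1)*(g^2 - 7*g + 12) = (g - 3)^2*(g + 1)*(g - 4)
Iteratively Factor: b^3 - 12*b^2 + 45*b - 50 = (b - 2)*(b^2 - 10*b + 25) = (b - 5)*(b - 2)*(b - 5)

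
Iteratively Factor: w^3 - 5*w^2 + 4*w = (w - 4)*(w^2 - w) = w*(w - 4)*(w - 1)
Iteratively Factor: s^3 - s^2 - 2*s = (s + 1)*(s^2 - 2*s) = (s - 2)*(s + 1)*(s)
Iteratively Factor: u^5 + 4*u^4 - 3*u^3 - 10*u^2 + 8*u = (u + 2)*(u^4 + 2*u^3 - 7*u^2 + 4*u) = (u + 2)*(u + 4)*(u^3 - 2*u^2 + u) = u*(u + 2)*(u + 4)*(u^2 - 2*u + 1) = u*(u - 1)*(u + 2)*(u + 4)*(u - 1)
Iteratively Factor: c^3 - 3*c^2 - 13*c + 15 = (c - 5)*(c^2 + 2*c - 3) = (c - 5)*(c + 3)*(c - 1)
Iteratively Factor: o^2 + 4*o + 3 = (o + 3)*(o + 1)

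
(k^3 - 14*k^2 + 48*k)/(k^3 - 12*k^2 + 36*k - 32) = k*(k - 6)/(k^2 - 4*k + 4)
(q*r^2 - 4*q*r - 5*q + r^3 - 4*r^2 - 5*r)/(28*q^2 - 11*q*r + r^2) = (q*r^2 - 4*q*r - 5*q + r^3 - 4*r^2 - 5*r)/(28*q^2 - 11*q*r + r^2)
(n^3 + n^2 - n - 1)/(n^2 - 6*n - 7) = (n^2 - 1)/(n - 7)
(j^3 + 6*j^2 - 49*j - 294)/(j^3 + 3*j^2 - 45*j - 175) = (j^2 + 13*j + 42)/(j^2 + 10*j + 25)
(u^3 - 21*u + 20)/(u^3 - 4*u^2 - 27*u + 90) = (u^2 - 5*u + 4)/(u^2 - 9*u + 18)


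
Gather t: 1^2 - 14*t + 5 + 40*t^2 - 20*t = 40*t^2 - 34*t + 6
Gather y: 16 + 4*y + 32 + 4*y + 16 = 8*y + 64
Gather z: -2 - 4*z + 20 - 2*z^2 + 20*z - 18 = -2*z^2 + 16*z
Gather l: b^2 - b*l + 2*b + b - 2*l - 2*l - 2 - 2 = b^2 + 3*b + l*(-b - 4) - 4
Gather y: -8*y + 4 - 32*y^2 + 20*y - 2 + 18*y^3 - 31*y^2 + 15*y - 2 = 18*y^3 - 63*y^2 + 27*y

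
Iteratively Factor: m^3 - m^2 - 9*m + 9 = (m - 3)*(m^2 + 2*m - 3) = (m - 3)*(m - 1)*(m + 3)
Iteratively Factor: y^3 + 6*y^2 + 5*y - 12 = (y + 3)*(y^2 + 3*y - 4) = (y - 1)*(y + 3)*(y + 4)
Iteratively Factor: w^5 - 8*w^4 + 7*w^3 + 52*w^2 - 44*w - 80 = (w + 1)*(w^4 - 9*w^3 + 16*w^2 + 36*w - 80) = (w - 5)*(w + 1)*(w^3 - 4*w^2 - 4*w + 16) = (w - 5)*(w + 1)*(w + 2)*(w^2 - 6*w + 8) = (w - 5)*(w - 4)*(w + 1)*(w + 2)*(w - 2)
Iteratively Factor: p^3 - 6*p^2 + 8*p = (p - 2)*(p^2 - 4*p) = (p - 4)*(p - 2)*(p)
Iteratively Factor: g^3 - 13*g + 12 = (g - 3)*(g^2 + 3*g - 4) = (g - 3)*(g + 4)*(g - 1)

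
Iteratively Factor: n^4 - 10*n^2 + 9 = (n - 3)*(n^3 + 3*n^2 - n - 3) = (n - 3)*(n - 1)*(n^2 + 4*n + 3) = (n - 3)*(n - 1)*(n + 1)*(n + 3)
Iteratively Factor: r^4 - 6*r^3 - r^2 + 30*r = (r - 5)*(r^3 - r^2 - 6*r) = (r - 5)*(r - 3)*(r^2 + 2*r) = r*(r - 5)*(r - 3)*(r + 2)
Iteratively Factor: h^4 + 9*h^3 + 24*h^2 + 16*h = (h)*(h^3 + 9*h^2 + 24*h + 16) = h*(h + 4)*(h^2 + 5*h + 4) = h*(h + 4)^2*(h + 1)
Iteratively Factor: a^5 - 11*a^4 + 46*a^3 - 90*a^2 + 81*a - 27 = (a - 3)*(a^4 - 8*a^3 + 22*a^2 - 24*a + 9) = (a - 3)^2*(a^3 - 5*a^2 + 7*a - 3) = (a - 3)^2*(a - 1)*(a^2 - 4*a + 3) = (a - 3)^2*(a - 1)^2*(a - 3)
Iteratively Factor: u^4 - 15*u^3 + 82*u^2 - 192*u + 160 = (u - 4)*(u^3 - 11*u^2 + 38*u - 40) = (u - 5)*(u - 4)*(u^2 - 6*u + 8) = (u - 5)*(u - 4)^2*(u - 2)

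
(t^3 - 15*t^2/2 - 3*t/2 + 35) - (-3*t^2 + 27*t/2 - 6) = t^3 - 9*t^2/2 - 15*t + 41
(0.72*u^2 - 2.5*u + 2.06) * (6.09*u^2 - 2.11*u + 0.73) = 4.3848*u^4 - 16.7442*u^3 + 18.346*u^2 - 6.1716*u + 1.5038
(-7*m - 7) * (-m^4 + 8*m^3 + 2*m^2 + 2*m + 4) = 7*m^5 - 49*m^4 - 70*m^3 - 28*m^2 - 42*m - 28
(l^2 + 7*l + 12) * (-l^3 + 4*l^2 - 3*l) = -l^5 - 3*l^4 + 13*l^3 + 27*l^2 - 36*l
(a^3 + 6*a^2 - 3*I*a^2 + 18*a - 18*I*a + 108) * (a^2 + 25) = a^5 + 6*a^4 - 3*I*a^4 + 43*a^3 - 18*I*a^3 + 258*a^2 - 75*I*a^2 + 450*a - 450*I*a + 2700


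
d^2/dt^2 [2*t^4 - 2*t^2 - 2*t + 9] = 24*t^2 - 4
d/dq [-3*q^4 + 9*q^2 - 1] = -12*q^3 + 18*q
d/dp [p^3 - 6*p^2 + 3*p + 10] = 3*p^2 - 12*p + 3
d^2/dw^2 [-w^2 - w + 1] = -2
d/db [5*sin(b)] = 5*cos(b)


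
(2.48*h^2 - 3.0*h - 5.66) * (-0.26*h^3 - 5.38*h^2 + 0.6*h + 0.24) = -0.6448*h^5 - 12.5624*h^4 + 19.0996*h^3 + 29.246*h^2 - 4.116*h - 1.3584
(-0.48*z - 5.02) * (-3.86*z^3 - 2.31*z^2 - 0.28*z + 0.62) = 1.8528*z^4 + 20.486*z^3 + 11.7306*z^2 + 1.108*z - 3.1124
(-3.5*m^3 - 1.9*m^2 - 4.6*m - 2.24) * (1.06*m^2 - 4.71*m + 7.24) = -3.71*m^5 + 14.471*m^4 - 21.267*m^3 + 5.5356*m^2 - 22.7536*m - 16.2176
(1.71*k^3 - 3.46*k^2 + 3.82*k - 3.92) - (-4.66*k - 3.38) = 1.71*k^3 - 3.46*k^2 + 8.48*k - 0.54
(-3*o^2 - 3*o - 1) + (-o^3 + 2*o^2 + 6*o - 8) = -o^3 - o^2 + 3*o - 9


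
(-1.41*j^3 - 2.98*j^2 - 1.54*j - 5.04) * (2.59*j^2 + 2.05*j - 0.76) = -3.6519*j^5 - 10.6087*j^4 - 9.026*j^3 - 13.9458*j^2 - 9.1616*j + 3.8304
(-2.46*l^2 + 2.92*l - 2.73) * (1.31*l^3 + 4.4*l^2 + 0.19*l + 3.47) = -3.2226*l^5 - 6.9988*l^4 + 8.8043*l^3 - 19.9934*l^2 + 9.6137*l - 9.4731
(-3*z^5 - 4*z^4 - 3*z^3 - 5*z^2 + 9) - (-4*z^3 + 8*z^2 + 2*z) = -3*z^5 - 4*z^4 + z^3 - 13*z^2 - 2*z + 9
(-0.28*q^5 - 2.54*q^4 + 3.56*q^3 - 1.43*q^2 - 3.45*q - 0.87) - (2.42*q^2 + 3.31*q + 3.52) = -0.28*q^5 - 2.54*q^4 + 3.56*q^3 - 3.85*q^2 - 6.76*q - 4.39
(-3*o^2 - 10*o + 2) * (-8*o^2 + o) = 24*o^4 + 77*o^3 - 26*o^2 + 2*o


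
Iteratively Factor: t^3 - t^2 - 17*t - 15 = (t + 3)*(t^2 - 4*t - 5) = (t + 1)*(t + 3)*(t - 5)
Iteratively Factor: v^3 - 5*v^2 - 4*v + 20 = (v - 2)*(v^2 - 3*v - 10) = (v - 5)*(v - 2)*(v + 2)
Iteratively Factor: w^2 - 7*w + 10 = (w - 2)*(w - 5)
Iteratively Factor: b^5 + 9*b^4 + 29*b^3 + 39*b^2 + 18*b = (b + 2)*(b^4 + 7*b^3 + 15*b^2 + 9*b) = (b + 1)*(b + 2)*(b^3 + 6*b^2 + 9*b) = (b + 1)*(b + 2)*(b + 3)*(b^2 + 3*b) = (b + 1)*(b + 2)*(b + 3)^2*(b)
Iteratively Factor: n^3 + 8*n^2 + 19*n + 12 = (n + 1)*(n^2 + 7*n + 12) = (n + 1)*(n + 4)*(n + 3)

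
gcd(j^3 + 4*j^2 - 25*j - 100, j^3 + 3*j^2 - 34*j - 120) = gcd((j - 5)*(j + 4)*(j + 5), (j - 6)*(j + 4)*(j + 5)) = j^2 + 9*j + 20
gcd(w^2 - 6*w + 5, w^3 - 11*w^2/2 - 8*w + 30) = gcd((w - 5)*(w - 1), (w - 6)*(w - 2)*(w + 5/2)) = 1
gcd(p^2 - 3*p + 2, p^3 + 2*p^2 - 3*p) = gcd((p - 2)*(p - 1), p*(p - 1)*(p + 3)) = p - 1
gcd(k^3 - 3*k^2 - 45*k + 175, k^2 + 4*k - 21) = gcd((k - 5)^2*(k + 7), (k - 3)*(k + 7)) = k + 7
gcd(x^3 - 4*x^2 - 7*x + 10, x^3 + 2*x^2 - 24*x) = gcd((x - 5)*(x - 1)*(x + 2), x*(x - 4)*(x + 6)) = 1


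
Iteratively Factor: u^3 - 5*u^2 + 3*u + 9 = (u + 1)*(u^2 - 6*u + 9) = (u - 3)*(u + 1)*(u - 3)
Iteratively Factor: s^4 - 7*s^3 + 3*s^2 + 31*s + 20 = (s + 1)*(s^3 - 8*s^2 + 11*s + 20) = (s - 4)*(s + 1)*(s^2 - 4*s - 5) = (s - 5)*(s - 4)*(s + 1)*(s + 1)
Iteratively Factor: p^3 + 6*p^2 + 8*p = (p + 2)*(p^2 + 4*p) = p*(p + 2)*(p + 4)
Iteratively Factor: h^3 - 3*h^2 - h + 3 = (h - 1)*(h^2 - 2*h - 3) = (h - 1)*(h + 1)*(h - 3)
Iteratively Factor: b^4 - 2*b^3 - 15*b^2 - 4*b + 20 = (b - 1)*(b^3 - b^2 - 16*b - 20) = (b - 1)*(b + 2)*(b^2 - 3*b - 10) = (b - 5)*(b - 1)*(b + 2)*(b + 2)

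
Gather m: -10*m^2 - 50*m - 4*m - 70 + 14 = -10*m^2 - 54*m - 56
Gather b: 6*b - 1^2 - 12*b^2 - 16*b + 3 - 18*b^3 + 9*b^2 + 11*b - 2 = -18*b^3 - 3*b^2 + b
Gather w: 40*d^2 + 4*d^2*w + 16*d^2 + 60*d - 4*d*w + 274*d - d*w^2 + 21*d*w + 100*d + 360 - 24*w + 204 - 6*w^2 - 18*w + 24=56*d^2 + 434*d + w^2*(-d - 6) + w*(4*d^2 + 17*d - 42) + 588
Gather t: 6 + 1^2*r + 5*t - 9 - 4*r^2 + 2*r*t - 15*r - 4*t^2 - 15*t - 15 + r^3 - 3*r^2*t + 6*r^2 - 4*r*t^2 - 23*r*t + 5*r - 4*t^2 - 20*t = r^3 + 2*r^2 - 9*r + t^2*(-4*r - 8) + t*(-3*r^2 - 21*r - 30) - 18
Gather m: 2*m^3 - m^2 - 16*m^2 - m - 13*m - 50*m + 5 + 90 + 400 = 2*m^3 - 17*m^2 - 64*m + 495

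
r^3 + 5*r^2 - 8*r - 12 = (r - 2)*(r + 1)*(r + 6)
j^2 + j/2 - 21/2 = (j - 3)*(j + 7/2)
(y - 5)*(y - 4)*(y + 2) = y^3 - 7*y^2 + 2*y + 40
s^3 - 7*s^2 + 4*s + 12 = (s - 6)*(s - 2)*(s + 1)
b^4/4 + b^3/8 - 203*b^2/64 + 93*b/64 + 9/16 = (b/4 + 1)*(b - 3)*(b - 3/4)*(b + 1/4)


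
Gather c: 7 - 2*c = 7 - 2*c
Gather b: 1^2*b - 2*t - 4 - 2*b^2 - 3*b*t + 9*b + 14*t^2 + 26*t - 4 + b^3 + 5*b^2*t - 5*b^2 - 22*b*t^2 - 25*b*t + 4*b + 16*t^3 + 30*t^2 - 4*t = b^3 + b^2*(5*t - 7) + b*(-22*t^2 - 28*t + 14) + 16*t^3 + 44*t^2 + 20*t - 8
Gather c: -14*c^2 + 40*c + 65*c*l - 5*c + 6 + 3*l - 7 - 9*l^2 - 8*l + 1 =-14*c^2 + c*(65*l + 35) - 9*l^2 - 5*l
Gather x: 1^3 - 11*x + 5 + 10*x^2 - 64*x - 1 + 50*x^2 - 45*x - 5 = 60*x^2 - 120*x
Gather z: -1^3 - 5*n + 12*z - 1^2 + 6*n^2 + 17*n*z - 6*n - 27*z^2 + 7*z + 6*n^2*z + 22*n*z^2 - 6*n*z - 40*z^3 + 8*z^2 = 6*n^2 - 11*n - 40*z^3 + z^2*(22*n - 19) + z*(6*n^2 + 11*n + 19) - 2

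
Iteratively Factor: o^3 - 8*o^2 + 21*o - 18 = (o - 3)*(o^2 - 5*o + 6) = (o - 3)^2*(o - 2)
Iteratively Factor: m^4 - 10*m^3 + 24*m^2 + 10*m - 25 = (m - 1)*(m^3 - 9*m^2 + 15*m + 25) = (m - 5)*(m - 1)*(m^2 - 4*m - 5) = (m - 5)^2*(m - 1)*(m + 1)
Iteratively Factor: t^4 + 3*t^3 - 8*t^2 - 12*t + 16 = (t - 1)*(t^3 + 4*t^2 - 4*t - 16) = (t - 1)*(t + 4)*(t^2 - 4) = (t - 2)*(t - 1)*(t + 4)*(t + 2)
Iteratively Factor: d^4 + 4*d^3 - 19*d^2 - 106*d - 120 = (d + 4)*(d^3 - 19*d - 30) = (d + 2)*(d + 4)*(d^2 - 2*d - 15) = (d - 5)*(d + 2)*(d + 4)*(d + 3)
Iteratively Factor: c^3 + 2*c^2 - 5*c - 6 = (c + 1)*(c^2 + c - 6) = (c + 1)*(c + 3)*(c - 2)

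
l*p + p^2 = p*(l + p)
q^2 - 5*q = q*(q - 5)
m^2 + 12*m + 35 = (m + 5)*(m + 7)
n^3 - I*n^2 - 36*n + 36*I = (n - 6)*(n + 6)*(n - I)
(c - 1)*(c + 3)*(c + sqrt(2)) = c^3 + sqrt(2)*c^2 + 2*c^2 - 3*c + 2*sqrt(2)*c - 3*sqrt(2)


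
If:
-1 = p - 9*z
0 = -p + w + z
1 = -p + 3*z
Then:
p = -1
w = -1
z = 0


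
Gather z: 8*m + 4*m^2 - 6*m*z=4*m^2 - 6*m*z + 8*m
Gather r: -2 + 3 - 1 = 0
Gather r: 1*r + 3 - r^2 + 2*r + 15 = -r^2 + 3*r + 18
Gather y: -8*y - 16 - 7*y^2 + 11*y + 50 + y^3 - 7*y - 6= y^3 - 7*y^2 - 4*y + 28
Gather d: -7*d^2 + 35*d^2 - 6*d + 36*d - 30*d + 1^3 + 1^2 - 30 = 28*d^2 - 28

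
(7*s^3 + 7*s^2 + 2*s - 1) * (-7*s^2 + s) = -49*s^5 - 42*s^4 - 7*s^3 + 9*s^2 - s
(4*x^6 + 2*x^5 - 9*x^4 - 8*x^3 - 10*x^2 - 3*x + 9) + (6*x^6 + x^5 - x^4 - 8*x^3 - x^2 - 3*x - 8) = 10*x^6 + 3*x^5 - 10*x^4 - 16*x^3 - 11*x^2 - 6*x + 1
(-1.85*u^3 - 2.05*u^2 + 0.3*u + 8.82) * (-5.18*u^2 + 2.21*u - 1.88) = 9.583*u^5 + 6.5305*u^4 - 2.6065*u^3 - 41.1706*u^2 + 18.9282*u - 16.5816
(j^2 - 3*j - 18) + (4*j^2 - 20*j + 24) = 5*j^2 - 23*j + 6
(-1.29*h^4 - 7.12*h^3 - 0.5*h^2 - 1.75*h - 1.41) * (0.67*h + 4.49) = -0.8643*h^5 - 10.5625*h^4 - 32.3038*h^3 - 3.4175*h^2 - 8.8022*h - 6.3309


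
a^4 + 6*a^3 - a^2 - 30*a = a*(a - 2)*(a + 3)*(a + 5)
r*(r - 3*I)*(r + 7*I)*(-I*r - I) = -I*r^4 + 4*r^3 - I*r^3 + 4*r^2 - 21*I*r^2 - 21*I*r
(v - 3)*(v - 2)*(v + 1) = v^3 - 4*v^2 + v + 6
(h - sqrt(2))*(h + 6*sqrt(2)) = h^2 + 5*sqrt(2)*h - 12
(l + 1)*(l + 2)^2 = l^3 + 5*l^2 + 8*l + 4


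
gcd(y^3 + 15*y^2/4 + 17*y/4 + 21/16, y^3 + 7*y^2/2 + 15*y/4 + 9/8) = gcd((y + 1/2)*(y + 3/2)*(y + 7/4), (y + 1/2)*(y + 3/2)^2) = y^2 + 2*y + 3/4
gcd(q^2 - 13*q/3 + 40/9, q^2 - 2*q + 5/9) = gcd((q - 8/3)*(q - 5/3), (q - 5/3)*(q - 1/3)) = q - 5/3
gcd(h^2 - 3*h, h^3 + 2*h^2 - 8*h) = h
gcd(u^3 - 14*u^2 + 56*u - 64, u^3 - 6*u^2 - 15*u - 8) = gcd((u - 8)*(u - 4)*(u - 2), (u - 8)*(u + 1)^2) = u - 8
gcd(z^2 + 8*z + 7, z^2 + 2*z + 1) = z + 1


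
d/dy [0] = 0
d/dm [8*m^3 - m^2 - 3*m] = 24*m^2 - 2*m - 3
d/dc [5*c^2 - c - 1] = 10*c - 1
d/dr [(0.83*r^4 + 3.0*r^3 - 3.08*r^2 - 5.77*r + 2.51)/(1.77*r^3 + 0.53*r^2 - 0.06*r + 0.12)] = (1.4691*r^6 + 0.879799999999996*r^5 + 6.8922*r^4 + 20.4642*r^3 - 9.0052*r^2 - 3.3998*r - 0.5418)/(3.1329*r^6 + 1.8762*r^5 + 0.0685*r^4 + 0.3612*r^3 + 0.1308*r^2 - 0.0144*r + 0.0144)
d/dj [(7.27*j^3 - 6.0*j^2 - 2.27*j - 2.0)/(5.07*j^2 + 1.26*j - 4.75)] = (36.8589*j^4 + 18.3204*j^3 - 99.6486*j^2 + 77.28*j + 13.3025)/(25.7049*j^4 + 12.7764*j^3 - 46.5774*j^2 - 11.97*j + 22.5625)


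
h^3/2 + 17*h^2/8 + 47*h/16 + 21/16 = (h/2 + 1/2)*(h + 3/2)*(h + 7/4)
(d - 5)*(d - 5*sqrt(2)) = d^2 - 5*sqrt(2)*d - 5*d + 25*sqrt(2)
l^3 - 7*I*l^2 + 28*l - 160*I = (l - 8*I)*(l - 4*I)*(l + 5*I)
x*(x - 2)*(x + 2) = x^3 - 4*x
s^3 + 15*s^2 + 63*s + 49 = (s + 1)*(s + 7)^2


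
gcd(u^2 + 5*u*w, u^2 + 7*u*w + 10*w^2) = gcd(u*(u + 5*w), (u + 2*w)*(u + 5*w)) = u + 5*w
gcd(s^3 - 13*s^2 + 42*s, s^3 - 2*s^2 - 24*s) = s^2 - 6*s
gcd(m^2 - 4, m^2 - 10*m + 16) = m - 2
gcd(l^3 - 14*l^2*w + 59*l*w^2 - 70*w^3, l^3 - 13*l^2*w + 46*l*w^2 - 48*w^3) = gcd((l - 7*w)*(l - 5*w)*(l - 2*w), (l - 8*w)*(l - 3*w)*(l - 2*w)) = -l + 2*w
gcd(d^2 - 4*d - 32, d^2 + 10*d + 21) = 1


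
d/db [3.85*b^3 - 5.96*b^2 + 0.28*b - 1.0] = 11.55*b^2 - 11.92*b + 0.28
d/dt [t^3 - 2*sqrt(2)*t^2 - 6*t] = 3*t^2 - 4*sqrt(2)*t - 6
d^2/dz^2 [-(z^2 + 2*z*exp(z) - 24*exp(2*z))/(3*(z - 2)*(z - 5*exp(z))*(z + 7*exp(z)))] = 2*(-22*z^6*exp(2*z) - z^6 - 33*z^5*exp(3*z) + 154*z^5*exp(2*z) - 6*z^5*exp(z) - 792*z^4*exp(4*z) + 264*z^4*exp(3*z) - 281*z^4*exp(2*z) - 385*z^3*exp(5*z) + 4026*z^3*exp(4*z) - 292*z^3*exp(3*z) + 352*z^3*exp(2*z) + 1540*z^2*exp(5*z) - 10284*z^2*exp(4*z) + 660*z^2*exp(3*z) - 132*z^2*exp(2*z) - 8120*z*exp(5*z) + 6600*z*exp(4*z) - 264*z*exp(3*z) + 29400*exp(6*z) + 1540*exp(5*z) - 1716*exp(4*z))/(3*(z^9 + 6*z^8*exp(z) - 6*z^8 - 93*z^7*exp(2*z) - 36*z^7*exp(z) + 12*z^7 - 412*z^6*exp(3*z) + 558*z^6*exp(2*z) + 72*z^6*exp(z) - 8*z^6 + 3255*z^5*exp(4*z) + 2472*z^5*exp(3*z) - 1116*z^5*exp(2*z) - 48*z^5*exp(z) + 7350*z^4*exp(5*z) - 19530*z^4*exp(4*z) - 4944*z^4*exp(3*z) + 744*z^4*exp(2*z) - 42875*z^3*exp(6*z) - 44100*z^3*exp(5*z) + 39060*z^3*exp(4*z) + 3296*z^3*exp(3*z) + 257250*z^2*exp(6*z) + 88200*z^2*exp(5*z) - 26040*z^2*exp(4*z) - 514500*z*exp(6*z) - 58800*z*exp(5*z) + 343000*exp(6*z)))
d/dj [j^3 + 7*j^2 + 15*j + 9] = 3*j^2 + 14*j + 15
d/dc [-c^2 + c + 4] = 1 - 2*c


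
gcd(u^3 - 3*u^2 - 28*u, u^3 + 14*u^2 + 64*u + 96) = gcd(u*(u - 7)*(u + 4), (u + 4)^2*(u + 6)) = u + 4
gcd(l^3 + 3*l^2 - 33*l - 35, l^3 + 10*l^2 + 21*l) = l + 7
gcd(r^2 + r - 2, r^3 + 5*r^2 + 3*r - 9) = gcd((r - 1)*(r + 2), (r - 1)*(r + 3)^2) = r - 1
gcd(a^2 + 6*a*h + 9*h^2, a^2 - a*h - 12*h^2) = a + 3*h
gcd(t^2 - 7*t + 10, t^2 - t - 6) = 1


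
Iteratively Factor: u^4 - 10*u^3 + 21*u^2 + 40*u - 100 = (u - 5)*(u^3 - 5*u^2 - 4*u + 20) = (u - 5)^2*(u^2 - 4) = (u - 5)^2*(u + 2)*(u - 2)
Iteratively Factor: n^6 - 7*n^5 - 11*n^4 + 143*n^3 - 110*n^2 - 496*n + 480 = (n - 1)*(n^5 - 6*n^4 - 17*n^3 + 126*n^2 + 16*n - 480) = (n - 4)*(n - 1)*(n^4 - 2*n^3 - 25*n^2 + 26*n + 120) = (n - 4)*(n - 3)*(n - 1)*(n^3 + n^2 - 22*n - 40) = (n - 5)*(n - 4)*(n - 3)*(n - 1)*(n^2 + 6*n + 8) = (n - 5)*(n - 4)*(n - 3)*(n - 1)*(n + 4)*(n + 2)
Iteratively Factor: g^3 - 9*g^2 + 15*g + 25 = (g - 5)*(g^2 - 4*g - 5) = (g - 5)^2*(g + 1)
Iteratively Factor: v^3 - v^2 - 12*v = (v)*(v^2 - v - 12) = v*(v - 4)*(v + 3)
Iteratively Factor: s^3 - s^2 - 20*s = (s)*(s^2 - s - 20) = s*(s - 5)*(s + 4)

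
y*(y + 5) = y^2 + 5*y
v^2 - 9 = (v - 3)*(v + 3)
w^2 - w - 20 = (w - 5)*(w + 4)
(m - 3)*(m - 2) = m^2 - 5*m + 6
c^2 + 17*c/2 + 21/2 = (c + 3/2)*(c + 7)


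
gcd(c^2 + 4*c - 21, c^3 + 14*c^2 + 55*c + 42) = c + 7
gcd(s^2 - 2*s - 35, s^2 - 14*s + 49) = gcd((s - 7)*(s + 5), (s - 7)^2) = s - 7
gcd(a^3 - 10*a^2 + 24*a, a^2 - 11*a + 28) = a - 4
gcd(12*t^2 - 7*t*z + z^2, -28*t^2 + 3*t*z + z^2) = -4*t + z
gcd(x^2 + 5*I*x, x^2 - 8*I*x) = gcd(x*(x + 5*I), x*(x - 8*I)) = x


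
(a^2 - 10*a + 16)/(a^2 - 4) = (a - 8)/(a + 2)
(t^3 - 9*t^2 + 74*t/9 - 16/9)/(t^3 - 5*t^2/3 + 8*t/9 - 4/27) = 3*(t - 8)/(3*t - 2)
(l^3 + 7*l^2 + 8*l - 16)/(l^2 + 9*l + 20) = (l^2 + 3*l - 4)/(l + 5)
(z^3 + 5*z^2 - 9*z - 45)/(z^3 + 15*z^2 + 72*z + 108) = (z^2 + 2*z - 15)/(z^2 + 12*z + 36)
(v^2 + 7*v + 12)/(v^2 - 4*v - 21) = (v + 4)/(v - 7)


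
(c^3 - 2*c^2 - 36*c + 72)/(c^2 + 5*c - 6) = (c^2 - 8*c + 12)/(c - 1)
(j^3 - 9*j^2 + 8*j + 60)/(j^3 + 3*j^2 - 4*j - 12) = (j^2 - 11*j + 30)/(j^2 + j - 6)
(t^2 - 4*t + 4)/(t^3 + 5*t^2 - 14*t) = (t - 2)/(t*(t + 7))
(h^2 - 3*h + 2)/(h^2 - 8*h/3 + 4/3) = 3*(h - 1)/(3*h - 2)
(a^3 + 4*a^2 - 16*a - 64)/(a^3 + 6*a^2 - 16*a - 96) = (a + 4)/(a + 6)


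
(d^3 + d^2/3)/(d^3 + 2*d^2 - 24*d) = d*(3*d + 1)/(3*(d^2 + 2*d - 24))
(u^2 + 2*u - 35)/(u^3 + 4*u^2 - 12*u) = (u^2 + 2*u - 35)/(u*(u^2 + 4*u - 12))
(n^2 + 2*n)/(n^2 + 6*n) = (n + 2)/(n + 6)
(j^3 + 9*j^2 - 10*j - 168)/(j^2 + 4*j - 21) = (j^2 + 2*j - 24)/(j - 3)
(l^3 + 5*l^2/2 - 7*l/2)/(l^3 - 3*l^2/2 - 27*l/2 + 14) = l/(l - 4)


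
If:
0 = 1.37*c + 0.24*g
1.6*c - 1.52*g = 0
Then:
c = 0.00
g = 0.00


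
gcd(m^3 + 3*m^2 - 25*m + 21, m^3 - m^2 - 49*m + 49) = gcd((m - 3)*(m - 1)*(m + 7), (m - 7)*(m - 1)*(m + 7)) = m^2 + 6*m - 7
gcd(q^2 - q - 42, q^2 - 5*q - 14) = q - 7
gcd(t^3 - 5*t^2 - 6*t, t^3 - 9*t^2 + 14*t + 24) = t^2 - 5*t - 6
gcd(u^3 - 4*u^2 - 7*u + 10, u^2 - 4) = u + 2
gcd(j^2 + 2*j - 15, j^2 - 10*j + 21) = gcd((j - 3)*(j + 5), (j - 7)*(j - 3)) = j - 3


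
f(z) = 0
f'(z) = 0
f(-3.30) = 0.00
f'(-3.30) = 0.00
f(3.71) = 0.00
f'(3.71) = 0.00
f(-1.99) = 0.00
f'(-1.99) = 0.00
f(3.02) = 0.00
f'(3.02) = 0.00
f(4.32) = 0.00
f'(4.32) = 0.00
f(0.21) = 0.00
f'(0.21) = 0.00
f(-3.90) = 0.00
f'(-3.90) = 0.00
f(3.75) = 0.00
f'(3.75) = 0.00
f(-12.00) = 0.00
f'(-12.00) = 0.00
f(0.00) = 0.00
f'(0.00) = 0.00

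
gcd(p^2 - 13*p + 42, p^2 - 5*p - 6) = p - 6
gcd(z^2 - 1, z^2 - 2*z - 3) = z + 1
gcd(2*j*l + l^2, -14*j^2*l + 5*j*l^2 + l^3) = l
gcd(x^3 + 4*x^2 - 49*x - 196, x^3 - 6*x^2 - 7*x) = x - 7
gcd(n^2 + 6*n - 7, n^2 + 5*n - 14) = n + 7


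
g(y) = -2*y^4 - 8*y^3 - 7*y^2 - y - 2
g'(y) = -8*y^3 - 24*y^2 - 14*y - 1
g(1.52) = -58.46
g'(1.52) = -105.82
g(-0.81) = -2.39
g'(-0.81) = -1.15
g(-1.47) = 0.42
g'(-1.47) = -6.87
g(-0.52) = -2.39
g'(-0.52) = 0.92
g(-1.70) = 2.07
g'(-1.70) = -7.26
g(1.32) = -39.99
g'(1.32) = -79.70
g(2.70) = -319.48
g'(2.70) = -371.22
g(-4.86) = -359.92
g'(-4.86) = 418.50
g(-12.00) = -28646.00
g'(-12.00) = 10535.00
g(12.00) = -56318.00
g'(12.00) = -17449.00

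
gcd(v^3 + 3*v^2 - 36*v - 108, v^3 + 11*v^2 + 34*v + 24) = v + 6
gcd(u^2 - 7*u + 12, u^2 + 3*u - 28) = u - 4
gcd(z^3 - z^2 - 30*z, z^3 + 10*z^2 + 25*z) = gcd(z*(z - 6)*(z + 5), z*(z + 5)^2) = z^2 + 5*z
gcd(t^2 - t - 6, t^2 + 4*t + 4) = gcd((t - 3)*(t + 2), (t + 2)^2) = t + 2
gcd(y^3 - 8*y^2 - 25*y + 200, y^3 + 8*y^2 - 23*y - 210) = y - 5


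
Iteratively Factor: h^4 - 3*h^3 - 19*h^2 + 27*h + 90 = (h - 3)*(h^3 - 19*h - 30) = (h - 3)*(h + 3)*(h^2 - 3*h - 10) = (h - 3)*(h + 2)*(h + 3)*(h - 5)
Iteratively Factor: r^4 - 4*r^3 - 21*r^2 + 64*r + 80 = (r + 1)*(r^3 - 5*r^2 - 16*r + 80) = (r - 4)*(r + 1)*(r^2 - r - 20) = (r - 4)*(r + 1)*(r + 4)*(r - 5)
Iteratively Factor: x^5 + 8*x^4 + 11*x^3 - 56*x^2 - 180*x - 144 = (x - 3)*(x^4 + 11*x^3 + 44*x^2 + 76*x + 48) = (x - 3)*(x + 2)*(x^3 + 9*x^2 + 26*x + 24) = (x - 3)*(x + 2)*(x + 3)*(x^2 + 6*x + 8) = (x - 3)*(x + 2)^2*(x + 3)*(x + 4)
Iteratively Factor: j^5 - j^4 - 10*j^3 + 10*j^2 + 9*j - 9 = (j - 3)*(j^4 + 2*j^3 - 4*j^2 - 2*j + 3) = (j - 3)*(j + 3)*(j^3 - j^2 - j + 1) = (j - 3)*(j - 1)*(j + 3)*(j^2 - 1) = (j - 3)*(j - 1)^2*(j + 3)*(j + 1)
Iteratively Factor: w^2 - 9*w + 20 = (w - 4)*(w - 5)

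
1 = 1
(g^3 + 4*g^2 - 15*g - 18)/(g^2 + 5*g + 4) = (g^2 + 3*g - 18)/(g + 4)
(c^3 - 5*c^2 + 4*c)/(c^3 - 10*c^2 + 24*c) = (c - 1)/(c - 6)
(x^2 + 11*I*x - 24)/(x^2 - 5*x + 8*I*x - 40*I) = (x + 3*I)/(x - 5)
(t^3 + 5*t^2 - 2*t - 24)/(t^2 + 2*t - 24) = (t^3 + 5*t^2 - 2*t - 24)/(t^2 + 2*t - 24)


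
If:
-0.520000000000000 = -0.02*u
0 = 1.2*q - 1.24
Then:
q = 1.03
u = 26.00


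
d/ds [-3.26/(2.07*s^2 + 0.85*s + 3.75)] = (13.4964*s + 2.771)/(2.07*s^2 + 0.85*s + 3.75)^2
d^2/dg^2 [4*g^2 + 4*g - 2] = 8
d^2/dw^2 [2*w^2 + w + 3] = 4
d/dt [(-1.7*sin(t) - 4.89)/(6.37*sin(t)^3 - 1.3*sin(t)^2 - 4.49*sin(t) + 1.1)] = (21.658*sin(t)^3 + 91.2379*sin(t)^2 - 12.714*sin(t) - 23.8261)*cos(t)/(40.5769*sin(t)^6 - 16.562*sin(t)^5 - 55.5126*sin(t)^4 + 25.688*sin(t)^3 + 17.3001*sin(t)^2 - 9.878*sin(t) + 1.21)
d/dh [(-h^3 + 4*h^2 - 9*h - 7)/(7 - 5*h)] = (10*h^3 - 41*h^2 + 56*h - 98)/(25*h^2 - 70*h + 49)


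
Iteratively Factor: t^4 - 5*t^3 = (t)*(t^3 - 5*t^2) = t^2*(t^2 - 5*t) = t^3*(t - 5)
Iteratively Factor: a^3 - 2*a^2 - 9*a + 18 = (a - 2)*(a^2 - 9) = (a - 2)*(a + 3)*(a - 3)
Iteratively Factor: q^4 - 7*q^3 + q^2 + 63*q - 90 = (q - 3)*(q^3 - 4*q^2 - 11*q + 30) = (q - 3)*(q + 3)*(q^2 - 7*q + 10) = (q - 5)*(q - 3)*(q + 3)*(q - 2)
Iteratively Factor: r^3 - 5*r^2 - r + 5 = (r - 5)*(r^2 - 1) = (r - 5)*(r + 1)*(r - 1)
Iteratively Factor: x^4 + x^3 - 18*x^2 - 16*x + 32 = (x - 1)*(x^3 + 2*x^2 - 16*x - 32) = (x - 1)*(x + 4)*(x^2 - 2*x - 8) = (x - 4)*(x - 1)*(x + 4)*(x + 2)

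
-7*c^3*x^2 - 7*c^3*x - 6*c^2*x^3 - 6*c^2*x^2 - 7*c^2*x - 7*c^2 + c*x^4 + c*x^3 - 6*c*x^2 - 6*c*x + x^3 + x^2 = (-7*c + x)*(c + x)*(x + 1)*(c*x + 1)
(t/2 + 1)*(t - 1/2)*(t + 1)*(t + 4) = t^4/2 + 13*t^3/4 + 21*t^2/4 + t/2 - 2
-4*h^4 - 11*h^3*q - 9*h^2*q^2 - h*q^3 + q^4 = (-4*h + q)*(h + q)^3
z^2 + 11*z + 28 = (z + 4)*(z + 7)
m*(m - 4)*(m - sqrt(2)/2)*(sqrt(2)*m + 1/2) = sqrt(2)*m^4 - 4*sqrt(2)*m^3 - m^3/2 - sqrt(2)*m^2/4 + 2*m^2 + sqrt(2)*m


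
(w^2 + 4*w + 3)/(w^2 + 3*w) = (w + 1)/w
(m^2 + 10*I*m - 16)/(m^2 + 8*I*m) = (m + 2*I)/m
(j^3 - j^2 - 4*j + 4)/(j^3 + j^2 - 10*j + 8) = (j + 2)/(j + 4)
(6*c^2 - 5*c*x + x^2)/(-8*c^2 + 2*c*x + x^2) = (-3*c + x)/(4*c + x)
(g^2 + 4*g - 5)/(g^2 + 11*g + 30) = (g - 1)/(g + 6)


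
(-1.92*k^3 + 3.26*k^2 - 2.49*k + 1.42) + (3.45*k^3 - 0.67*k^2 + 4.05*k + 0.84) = 1.53*k^3 + 2.59*k^2 + 1.56*k + 2.26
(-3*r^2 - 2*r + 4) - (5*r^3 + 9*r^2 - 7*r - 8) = -5*r^3 - 12*r^2 + 5*r + 12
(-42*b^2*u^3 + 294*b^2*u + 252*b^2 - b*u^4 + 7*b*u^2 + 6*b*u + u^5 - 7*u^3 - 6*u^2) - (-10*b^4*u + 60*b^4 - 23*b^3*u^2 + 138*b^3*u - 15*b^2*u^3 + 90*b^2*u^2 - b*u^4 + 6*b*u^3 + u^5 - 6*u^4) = 10*b^4*u - 60*b^4 + 23*b^3*u^2 - 138*b^3*u - 27*b^2*u^3 - 90*b^2*u^2 + 294*b^2*u + 252*b^2 - 6*b*u^3 + 7*b*u^2 + 6*b*u + 6*u^4 - 7*u^3 - 6*u^2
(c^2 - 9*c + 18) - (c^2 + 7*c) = 18 - 16*c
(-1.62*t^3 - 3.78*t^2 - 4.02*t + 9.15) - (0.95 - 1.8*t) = -1.62*t^3 - 3.78*t^2 - 2.22*t + 8.2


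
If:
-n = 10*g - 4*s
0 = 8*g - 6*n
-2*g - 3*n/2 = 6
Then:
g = -3/2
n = -2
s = -17/4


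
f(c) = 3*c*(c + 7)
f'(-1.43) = 12.42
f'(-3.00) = 3.00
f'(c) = 6*c + 21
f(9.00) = 432.00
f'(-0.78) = 16.32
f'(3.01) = 39.06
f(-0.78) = -14.55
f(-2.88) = -35.60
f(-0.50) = -9.75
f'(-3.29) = 1.26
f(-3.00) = -36.00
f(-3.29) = -36.62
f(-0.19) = -3.88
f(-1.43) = -23.90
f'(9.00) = 75.00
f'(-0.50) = 18.00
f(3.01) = 90.39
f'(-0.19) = 19.86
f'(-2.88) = 3.72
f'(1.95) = 32.70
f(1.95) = 52.36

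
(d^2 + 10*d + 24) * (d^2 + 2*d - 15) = d^4 + 12*d^3 + 29*d^2 - 102*d - 360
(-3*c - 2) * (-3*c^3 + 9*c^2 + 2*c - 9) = 9*c^4 - 21*c^3 - 24*c^2 + 23*c + 18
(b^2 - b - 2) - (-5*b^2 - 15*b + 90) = 6*b^2 + 14*b - 92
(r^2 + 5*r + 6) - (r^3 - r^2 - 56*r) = -r^3 + 2*r^2 + 61*r + 6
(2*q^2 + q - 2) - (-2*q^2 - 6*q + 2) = 4*q^2 + 7*q - 4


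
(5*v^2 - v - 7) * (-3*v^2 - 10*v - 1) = -15*v^4 - 47*v^3 + 26*v^2 + 71*v + 7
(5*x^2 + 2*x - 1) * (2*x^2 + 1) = 10*x^4 + 4*x^3 + 3*x^2 + 2*x - 1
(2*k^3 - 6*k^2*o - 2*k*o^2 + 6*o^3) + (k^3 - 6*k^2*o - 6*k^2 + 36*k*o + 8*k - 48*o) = 3*k^3 - 12*k^2*o - 6*k^2 - 2*k*o^2 + 36*k*o + 8*k + 6*o^3 - 48*o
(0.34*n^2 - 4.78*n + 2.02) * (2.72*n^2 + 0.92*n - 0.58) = 0.9248*n^4 - 12.6888*n^3 + 0.8996*n^2 + 4.6308*n - 1.1716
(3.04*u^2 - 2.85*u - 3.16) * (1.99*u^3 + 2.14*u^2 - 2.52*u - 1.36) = 6.0496*u^5 + 0.8341*u^4 - 20.0482*u^3 - 3.7148*u^2 + 11.8392*u + 4.2976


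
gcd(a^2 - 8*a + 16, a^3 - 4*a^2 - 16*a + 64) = a^2 - 8*a + 16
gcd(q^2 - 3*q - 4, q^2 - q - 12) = q - 4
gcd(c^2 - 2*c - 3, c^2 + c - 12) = c - 3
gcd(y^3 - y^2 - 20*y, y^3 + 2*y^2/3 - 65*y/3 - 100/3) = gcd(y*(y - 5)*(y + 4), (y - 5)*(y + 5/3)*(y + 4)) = y^2 - y - 20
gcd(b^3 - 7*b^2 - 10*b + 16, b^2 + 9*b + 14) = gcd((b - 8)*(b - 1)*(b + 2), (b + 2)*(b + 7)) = b + 2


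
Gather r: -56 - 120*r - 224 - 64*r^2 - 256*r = -64*r^2 - 376*r - 280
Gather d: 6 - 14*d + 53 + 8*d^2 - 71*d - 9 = 8*d^2 - 85*d + 50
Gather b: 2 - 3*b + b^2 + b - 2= b^2 - 2*b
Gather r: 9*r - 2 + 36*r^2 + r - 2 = 36*r^2 + 10*r - 4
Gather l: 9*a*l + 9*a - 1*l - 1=9*a + l*(9*a - 1) - 1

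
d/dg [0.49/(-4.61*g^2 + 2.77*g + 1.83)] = (4.5178*g - 1.3573)/(-4.61*g^2 + 2.77*g + 1.83)^2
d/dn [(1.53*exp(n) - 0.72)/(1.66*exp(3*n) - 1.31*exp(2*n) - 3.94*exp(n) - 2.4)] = (-5.0796*exp(3*n) + 5.5899*exp(2*n) - 1.8864*exp(n) - 6.5088)*exp(n)/(2.7556*exp(6*n) - 4.3492*exp(5*n) - 11.3647*exp(4*n) + 2.3548*exp(3*n) + 21.8116*exp(2*n) + 18.912*exp(n) + 5.76)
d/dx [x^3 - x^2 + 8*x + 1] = 3*x^2 - 2*x + 8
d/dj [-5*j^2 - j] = -10*j - 1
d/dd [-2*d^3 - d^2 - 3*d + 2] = -6*d^2 - 2*d - 3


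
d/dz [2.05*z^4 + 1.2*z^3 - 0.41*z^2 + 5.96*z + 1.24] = 8.2*z^3 + 3.6*z^2 - 0.82*z + 5.96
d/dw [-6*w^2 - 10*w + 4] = -12*w - 10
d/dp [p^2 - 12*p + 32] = 2*p - 12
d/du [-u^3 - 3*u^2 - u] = -3*u^2 - 6*u - 1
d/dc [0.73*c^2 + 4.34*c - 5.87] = 1.46*c + 4.34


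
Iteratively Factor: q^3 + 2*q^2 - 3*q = (q)*(q^2 + 2*q - 3) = q*(q - 1)*(q + 3)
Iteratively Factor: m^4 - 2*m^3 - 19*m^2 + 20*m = (m + 4)*(m^3 - 6*m^2 + 5*m) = (m - 1)*(m + 4)*(m^2 - 5*m) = m*(m - 1)*(m + 4)*(m - 5)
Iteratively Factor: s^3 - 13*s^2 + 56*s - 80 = (s - 5)*(s^2 - 8*s + 16) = (s - 5)*(s - 4)*(s - 4)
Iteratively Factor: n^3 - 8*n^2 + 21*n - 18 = (n - 2)*(n^2 - 6*n + 9) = (n - 3)*(n - 2)*(n - 3)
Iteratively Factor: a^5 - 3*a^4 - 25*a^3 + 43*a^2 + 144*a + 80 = (a + 1)*(a^4 - 4*a^3 - 21*a^2 + 64*a + 80) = (a + 1)^2*(a^3 - 5*a^2 - 16*a + 80) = (a - 4)*(a + 1)^2*(a^2 - a - 20) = (a - 5)*(a - 4)*(a + 1)^2*(a + 4)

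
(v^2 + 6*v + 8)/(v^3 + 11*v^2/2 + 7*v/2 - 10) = 2*(v + 2)/(2*v^2 + 3*v - 5)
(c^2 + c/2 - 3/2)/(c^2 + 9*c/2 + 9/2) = (c - 1)/(c + 3)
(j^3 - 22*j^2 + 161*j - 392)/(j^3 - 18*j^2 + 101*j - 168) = (j - 7)/(j - 3)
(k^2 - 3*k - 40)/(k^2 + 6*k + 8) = (k^2 - 3*k - 40)/(k^2 + 6*k + 8)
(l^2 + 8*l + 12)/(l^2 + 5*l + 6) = (l + 6)/(l + 3)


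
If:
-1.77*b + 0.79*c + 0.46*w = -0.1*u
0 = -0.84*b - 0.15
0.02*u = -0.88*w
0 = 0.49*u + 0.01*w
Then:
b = -0.18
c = -0.40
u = 0.00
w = 0.00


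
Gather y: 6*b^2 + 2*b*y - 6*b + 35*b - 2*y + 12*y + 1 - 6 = 6*b^2 + 29*b + y*(2*b + 10) - 5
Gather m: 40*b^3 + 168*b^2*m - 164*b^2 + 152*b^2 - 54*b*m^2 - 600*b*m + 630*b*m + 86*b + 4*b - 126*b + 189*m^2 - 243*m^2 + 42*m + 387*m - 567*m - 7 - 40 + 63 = 40*b^3 - 12*b^2 - 36*b + m^2*(-54*b - 54) + m*(168*b^2 + 30*b - 138) + 16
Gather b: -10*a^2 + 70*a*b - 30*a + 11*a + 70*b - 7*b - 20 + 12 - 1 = -10*a^2 - 19*a + b*(70*a + 63) - 9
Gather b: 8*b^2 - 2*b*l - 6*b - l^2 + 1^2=8*b^2 + b*(-2*l - 6) - l^2 + 1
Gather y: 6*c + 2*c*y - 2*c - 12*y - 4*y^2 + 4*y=4*c - 4*y^2 + y*(2*c - 8)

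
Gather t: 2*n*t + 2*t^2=2*n*t + 2*t^2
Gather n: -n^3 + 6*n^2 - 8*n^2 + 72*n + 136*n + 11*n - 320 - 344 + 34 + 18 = -n^3 - 2*n^2 + 219*n - 612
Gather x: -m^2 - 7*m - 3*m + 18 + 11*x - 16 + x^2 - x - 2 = -m^2 - 10*m + x^2 + 10*x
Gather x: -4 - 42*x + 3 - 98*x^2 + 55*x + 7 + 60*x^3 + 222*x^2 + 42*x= 60*x^3 + 124*x^2 + 55*x + 6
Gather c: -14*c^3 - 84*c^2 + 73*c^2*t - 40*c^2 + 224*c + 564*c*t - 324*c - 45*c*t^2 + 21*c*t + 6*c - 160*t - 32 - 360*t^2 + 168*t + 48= -14*c^3 + c^2*(73*t - 124) + c*(-45*t^2 + 585*t - 94) - 360*t^2 + 8*t + 16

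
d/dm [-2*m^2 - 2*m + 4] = -4*m - 2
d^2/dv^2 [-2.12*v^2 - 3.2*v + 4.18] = -4.24000000000000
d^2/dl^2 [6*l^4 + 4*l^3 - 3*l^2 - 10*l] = 72*l^2 + 24*l - 6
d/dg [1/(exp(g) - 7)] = -exp(g)/(exp(g) - 7)^2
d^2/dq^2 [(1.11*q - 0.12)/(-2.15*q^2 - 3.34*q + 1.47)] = (-(1.11*q - 0.12)*(4.3*q + 3.34)*(8.6*q + 6.68) + (14.319*q + 6.8988)*(2.15*q^2 + 3.34*q - 1.47))/(2.15*q^2 + 3.34*q - 1.47)^3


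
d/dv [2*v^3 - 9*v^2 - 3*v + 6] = 6*v^2 - 18*v - 3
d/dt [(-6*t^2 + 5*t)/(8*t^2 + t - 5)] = (-46*t^2 + 60*t - 25)/(64*t^4 + 16*t^3 - 79*t^2 - 10*t + 25)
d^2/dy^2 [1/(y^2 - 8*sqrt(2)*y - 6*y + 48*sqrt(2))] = 2*(-y^2 + 6*y + 8*sqrt(2)*y + 4*(-y + 3 + 4*sqrt(2))^2 - 48*sqrt(2))/(y^2 - 8*sqrt(2)*y - 6*y + 48*sqrt(2))^3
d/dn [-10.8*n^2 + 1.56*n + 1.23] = 1.56 - 21.6*n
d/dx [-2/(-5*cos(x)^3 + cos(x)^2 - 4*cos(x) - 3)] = 2*(15*cos(x)^2 - 2*cos(x) + 4)*sin(x)/(5*cos(x)^3 - cos(x)^2 + 4*cos(x) + 3)^2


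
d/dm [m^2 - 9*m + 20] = 2*m - 9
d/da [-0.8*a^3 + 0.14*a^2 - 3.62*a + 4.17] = -2.4*a^2 + 0.28*a - 3.62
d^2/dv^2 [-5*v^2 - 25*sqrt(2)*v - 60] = -10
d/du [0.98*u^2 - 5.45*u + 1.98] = 1.96*u - 5.45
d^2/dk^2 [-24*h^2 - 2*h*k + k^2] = 2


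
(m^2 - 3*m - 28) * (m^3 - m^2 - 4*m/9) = m^5 - 4*m^4 - 229*m^3/9 + 88*m^2/3 + 112*m/9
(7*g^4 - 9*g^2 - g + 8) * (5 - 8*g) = -56*g^5 + 35*g^4 + 72*g^3 - 37*g^2 - 69*g + 40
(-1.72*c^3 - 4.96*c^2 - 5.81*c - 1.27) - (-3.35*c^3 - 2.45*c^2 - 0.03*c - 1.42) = 1.63*c^3 - 2.51*c^2 - 5.78*c + 0.15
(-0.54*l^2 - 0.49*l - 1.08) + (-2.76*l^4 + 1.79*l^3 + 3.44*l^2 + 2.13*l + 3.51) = -2.76*l^4 + 1.79*l^3 + 2.9*l^2 + 1.64*l + 2.43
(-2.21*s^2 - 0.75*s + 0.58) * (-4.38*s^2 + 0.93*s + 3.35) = 9.6798*s^4 + 1.2297*s^3 - 10.6414*s^2 - 1.9731*s + 1.943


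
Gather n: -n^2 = -n^2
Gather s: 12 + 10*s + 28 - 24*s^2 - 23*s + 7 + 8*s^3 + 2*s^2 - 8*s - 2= 8*s^3 - 22*s^2 - 21*s + 45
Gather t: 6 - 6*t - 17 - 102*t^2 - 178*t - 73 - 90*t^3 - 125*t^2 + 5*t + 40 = -90*t^3 - 227*t^2 - 179*t - 44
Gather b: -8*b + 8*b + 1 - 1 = 0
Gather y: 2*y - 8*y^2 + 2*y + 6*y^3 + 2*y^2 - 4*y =6*y^3 - 6*y^2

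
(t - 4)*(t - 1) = t^2 - 5*t + 4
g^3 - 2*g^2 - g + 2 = (g - 2)*(g - 1)*(g + 1)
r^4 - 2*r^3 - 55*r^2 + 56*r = r*(r - 8)*(r - 1)*(r + 7)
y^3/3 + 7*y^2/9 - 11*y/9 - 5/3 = (y/3 + 1)*(y - 5/3)*(y + 1)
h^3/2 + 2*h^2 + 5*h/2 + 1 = (h/2 + 1)*(h + 1)^2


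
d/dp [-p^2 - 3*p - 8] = -2*p - 3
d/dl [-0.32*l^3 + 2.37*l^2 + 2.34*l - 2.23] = -0.96*l^2 + 4.74*l + 2.34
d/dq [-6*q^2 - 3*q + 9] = -12*q - 3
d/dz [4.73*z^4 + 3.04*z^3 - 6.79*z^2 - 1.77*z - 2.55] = 18.92*z^3 + 9.12*z^2 - 13.58*z - 1.77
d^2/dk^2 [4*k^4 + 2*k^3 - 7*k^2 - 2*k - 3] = 48*k^2 + 12*k - 14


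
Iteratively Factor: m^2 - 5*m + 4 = (m - 4)*(m - 1)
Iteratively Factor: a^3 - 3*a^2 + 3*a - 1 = (a - 1)*(a^2 - 2*a + 1) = (a - 1)^2*(a - 1)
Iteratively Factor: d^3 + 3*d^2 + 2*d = (d)*(d^2 + 3*d + 2) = d*(d + 1)*(d + 2)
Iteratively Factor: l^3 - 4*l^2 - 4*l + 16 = (l - 4)*(l^2 - 4) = (l - 4)*(l + 2)*(l - 2)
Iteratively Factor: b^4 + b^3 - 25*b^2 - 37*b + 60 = (b - 5)*(b^3 + 6*b^2 + 5*b - 12) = (b - 5)*(b + 3)*(b^2 + 3*b - 4) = (b - 5)*(b + 3)*(b + 4)*(b - 1)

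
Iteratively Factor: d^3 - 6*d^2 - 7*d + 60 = (d - 4)*(d^2 - 2*d - 15) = (d - 5)*(d - 4)*(d + 3)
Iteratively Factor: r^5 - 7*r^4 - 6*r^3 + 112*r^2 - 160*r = (r)*(r^4 - 7*r^3 - 6*r^2 + 112*r - 160) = r*(r - 2)*(r^3 - 5*r^2 - 16*r + 80) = r*(r - 2)*(r + 4)*(r^2 - 9*r + 20) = r*(r - 5)*(r - 2)*(r + 4)*(r - 4)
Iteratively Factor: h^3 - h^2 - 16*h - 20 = (h + 2)*(h^2 - 3*h - 10) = (h - 5)*(h + 2)*(h + 2)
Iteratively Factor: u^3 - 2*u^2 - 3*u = (u - 3)*(u^2 + u) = u*(u - 3)*(u + 1)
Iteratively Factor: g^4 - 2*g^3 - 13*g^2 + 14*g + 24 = (g - 2)*(g^3 - 13*g - 12) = (g - 2)*(g + 3)*(g^2 - 3*g - 4) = (g - 2)*(g + 1)*(g + 3)*(g - 4)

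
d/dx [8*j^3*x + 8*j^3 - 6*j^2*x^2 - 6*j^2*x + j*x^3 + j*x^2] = j*(8*j^2 - 12*j*x - 6*j + 3*x^2 + 2*x)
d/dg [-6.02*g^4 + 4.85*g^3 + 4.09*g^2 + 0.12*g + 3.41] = -24.08*g^3 + 14.55*g^2 + 8.18*g + 0.12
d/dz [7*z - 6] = 7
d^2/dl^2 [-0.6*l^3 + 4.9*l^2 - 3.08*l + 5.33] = 9.8 - 3.6*l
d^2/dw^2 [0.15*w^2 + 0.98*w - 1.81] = 0.300000000000000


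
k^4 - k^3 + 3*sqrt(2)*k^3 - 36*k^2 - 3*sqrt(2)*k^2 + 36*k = k*(k - 1)*(k - 3*sqrt(2))*(k + 6*sqrt(2))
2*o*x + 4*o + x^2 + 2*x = (2*o + x)*(x + 2)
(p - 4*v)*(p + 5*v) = p^2 + p*v - 20*v^2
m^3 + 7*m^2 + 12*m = m*(m + 3)*(m + 4)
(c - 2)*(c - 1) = c^2 - 3*c + 2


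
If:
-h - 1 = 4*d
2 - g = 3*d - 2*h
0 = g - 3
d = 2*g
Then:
No Solution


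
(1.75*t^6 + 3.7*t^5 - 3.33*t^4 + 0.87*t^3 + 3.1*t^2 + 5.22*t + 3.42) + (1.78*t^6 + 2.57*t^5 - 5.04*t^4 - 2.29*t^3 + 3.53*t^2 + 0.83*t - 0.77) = 3.53*t^6 + 6.27*t^5 - 8.37*t^4 - 1.42*t^3 + 6.63*t^2 + 6.05*t + 2.65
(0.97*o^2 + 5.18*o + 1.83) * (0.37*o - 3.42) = 0.3589*o^3 - 1.4008*o^2 - 17.0385*o - 6.2586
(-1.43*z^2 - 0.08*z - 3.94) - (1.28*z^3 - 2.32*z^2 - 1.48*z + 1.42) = -1.28*z^3 + 0.89*z^2 + 1.4*z - 5.36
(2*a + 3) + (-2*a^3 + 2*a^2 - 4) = -2*a^3 + 2*a^2 + 2*a - 1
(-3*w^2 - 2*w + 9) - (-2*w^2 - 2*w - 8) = 17 - w^2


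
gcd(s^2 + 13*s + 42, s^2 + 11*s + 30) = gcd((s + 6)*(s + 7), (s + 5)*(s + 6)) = s + 6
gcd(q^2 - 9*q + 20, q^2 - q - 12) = q - 4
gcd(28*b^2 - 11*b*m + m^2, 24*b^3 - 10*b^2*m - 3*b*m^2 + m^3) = 4*b - m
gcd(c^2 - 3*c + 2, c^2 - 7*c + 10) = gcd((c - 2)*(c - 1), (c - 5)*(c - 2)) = c - 2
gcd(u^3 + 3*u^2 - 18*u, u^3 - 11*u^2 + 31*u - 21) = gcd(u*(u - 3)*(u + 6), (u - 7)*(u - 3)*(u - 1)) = u - 3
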